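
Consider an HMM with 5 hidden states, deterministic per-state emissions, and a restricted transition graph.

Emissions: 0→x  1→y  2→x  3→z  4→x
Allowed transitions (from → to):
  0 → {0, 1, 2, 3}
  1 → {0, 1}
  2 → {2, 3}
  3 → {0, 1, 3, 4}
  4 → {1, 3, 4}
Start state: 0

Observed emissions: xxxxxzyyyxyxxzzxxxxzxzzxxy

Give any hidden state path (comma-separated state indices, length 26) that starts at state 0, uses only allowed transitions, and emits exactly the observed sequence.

0,2,2,2,2,3,1,1,1,0,1,0,2,3,3,0,0,0,2,3,4,3,3,0,0,1

  [0] x  {0,2,4}  => 0  start
  [1] x  {0,2,4}  => 2  0->2 ok
  [2] x  {0,2,4}  => 2  2->2 ok
  [3] x  {0,2,4}  => 2  2->2 ok
  [4] x  {0,2,4}  => 2  2->2 ok
  [5] z  {3}  => 3  2->3 ok
  [6] y  {1}  => 1  3->1 ok
  [7] y  {1}  => 1  1->1 ok
  [8] y  {1}  => 1  1->1 ok
  [9] x  {0,2,4}  => 0  1->0 ok
  [10] y  {1}  => 1  0->1 ok
  [11] x  {0,2,4}  => 0  1->0 ok
  [12] x  {0,2,4}  => 2  0->2 ok
  [13] z  {3}  => 3  2->3 ok
  [14] z  {3}  => 3  3->3 ok
  [15] x  {0,2,4}  => 0  3->0 ok
  [16] x  {0,2,4}  => 0  0->0 ok
  [17] x  {0,2,4}  => 0  0->0 ok
  [18] x  {0,2,4}  => 2  0->2 ok
  [19] z  {3}  => 3  2->3 ok
  [20] x  {0,2,4}  => 4  3->4 ok
  [21] z  {3}  => 3  4->3 ok
  [22] z  {3}  => 3  3->3 ok
  [23] x  {0,2,4}  => 0  3->0 ok
  [24] x  {0,2,4}  => 0  0->0 ok
  [25] y  {1}  => 1  0->1 ok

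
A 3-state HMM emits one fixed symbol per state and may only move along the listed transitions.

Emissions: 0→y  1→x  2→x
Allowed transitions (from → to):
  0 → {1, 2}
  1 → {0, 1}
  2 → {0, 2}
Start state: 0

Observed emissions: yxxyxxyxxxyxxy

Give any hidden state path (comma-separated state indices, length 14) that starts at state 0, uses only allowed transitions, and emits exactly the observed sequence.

  pos 0: y in {0}, choose 0; start
  pos 1: x in {1,2}, choose 2; 0->2 ok
  pos 2: x in {1,2}, choose 2; 2->2 ok
  pos 3: y in {0}, choose 0; 2->0 ok
  pos 4: x in {1,2}, choose 1; 0->1 ok
  pos 5: x in {1,2}, choose 1; 1->1 ok
  pos 6: y in {0}, choose 0; 1->0 ok
  pos 7: x in {1,2}, choose 1; 0->1 ok
  pos 8: x in {1,2}, choose 1; 1->1 ok
  pos 9: x in {1,2}, choose 1; 1->1 ok
  pos 10: y in {0}, choose 0; 1->0 ok
  pos 11: x in {1,2}, choose 1; 0->1 ok
  pos 12: x in {1,2}, choose 1; 1->1 ok
  pos 13: y in {0}, choose 0; 1->0 ok

0,2,2,0,1,1,0,1,1,1,0,1,1,0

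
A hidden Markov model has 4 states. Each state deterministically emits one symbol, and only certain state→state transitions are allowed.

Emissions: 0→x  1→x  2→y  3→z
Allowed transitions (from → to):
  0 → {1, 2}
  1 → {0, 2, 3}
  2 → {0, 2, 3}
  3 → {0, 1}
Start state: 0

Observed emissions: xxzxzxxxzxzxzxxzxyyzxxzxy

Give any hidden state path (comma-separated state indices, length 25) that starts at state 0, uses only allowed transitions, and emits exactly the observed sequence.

  [0] x  {0,1}  => 0  start
  [1] x  {0,1}  => 1  0->1 ok
  [2] z  {3}  => 3  1->3 ok
  [3] x  {0,1}  => 1  3->1 ok
  [4] z  {3}  => 3  1->3 ok
  [5] x  {0,1}  => 1  3->1 ok
  [6] x  {0,1}  => 0  1->0 ok
  [7] x  {0,1}  => 1  0->1 ok
  [8] z  {3}  => 3  1->3 ok
  [9] x  {0,1}  => 1  3->1 ok
  [10] z  {3}  => 3  1->3 ok
  [11] x  {0,1}  => 1  3->1 ok
  [12] z  {3}  => 3  1->3 ok
  [13] x  {0,1}  => 0  3->0 ok
  [14] x  {0,1}  => 1  0->1 ok
  [15] z  {3}  => 3  1->3 ok
  [16] x  {0,1}  => 0  3->0 ok
  [17] y  {2}  => 2  0->2 ok
  [18] y  {2}  => 2  2->2 ok
  [19] z  {3}  => 3  2->3 ok
  [20] x  {0,1}  => 0  3->0 ok
  [21] x  {0,1}  => 1  0->1 ok
  [22] z  {3}  => 3  1->3 ok
  [23] x  {0,1}  => 0  3->0 ok
  [24] y  {2}  => 2  0->2 ok

0,1,3,1,3,1,0,1,3,1,3,1,3,0,1,3,0,2,2,3,0,1,3,0,2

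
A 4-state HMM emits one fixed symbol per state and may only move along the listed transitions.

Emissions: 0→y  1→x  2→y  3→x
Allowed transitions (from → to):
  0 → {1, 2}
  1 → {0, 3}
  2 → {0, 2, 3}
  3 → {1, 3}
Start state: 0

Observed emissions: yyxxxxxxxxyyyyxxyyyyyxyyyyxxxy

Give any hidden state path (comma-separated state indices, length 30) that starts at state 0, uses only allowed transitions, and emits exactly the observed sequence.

  [0] y  {0,2}  => 0  start
  [1] y  {0,2}  => 2  0->2 ok
  [2] x  {1,3}  => 3  2->3 ok
  [3] x  {1,3}  => 3  3->3 ok
  [4] x  {1,3}  => 1  3->1 ok
  [5] x  {1,3}  => 3  1->3 ok
  [6] x  {1,3}  => 1  3->1 ok
  [7] x  {1,3}  => 3  1->3 ok
  [8] x  {1,3}  => 3  3->3 ok
  [9] x  {1,3}  => 1  3->1 ok
  [10] y  {0,2}  => 0  1->0 ok
  [11] y  {0,2}  => 2  0->2 ok
  [12] y  {0,2}  => 2  2->2 ok
  [13] y  {0,2}  => 2  2->2 ok
  [14] x  {1,3}  => 3  2->3 ok
  [15] x  {1,3}  => 1  3->1 ok
  [16] y  {0,2}  => 0  1->0 ok
  [17] y  {0,2}  => 2  0->2 ok
  [18] y  {0,2}  => 2  2->2 ok
  [19] y  {0,2}  => 2  2->2 ok
  [20] y  {0,2}  => 0  2->0 ok
  [21] x  {1,3}  => 1  0->1 ok
  [22] y  {0,2}  => 0  1->0 ok
  [23] y  {0,2}  => 2  0->2 ok
  [24] y  {0,2}  => 2  2->2 ok
  [25] y  {0,2}  => 2  2->2 ok
  [26] x  {1,3}  => 3  2->3 ok
  [27] x  {1,3}  => 3  3->3 ok
  [28] x  {1,3}  => 1  3->1 ok
  [29] y  {0,2}  => 0  1->0 ok

0,2,3,3,1,3,1,3,3,1,0,2,2,2,3,1,0,2,2,2,0,1,0,2,2,2,3,3,1,0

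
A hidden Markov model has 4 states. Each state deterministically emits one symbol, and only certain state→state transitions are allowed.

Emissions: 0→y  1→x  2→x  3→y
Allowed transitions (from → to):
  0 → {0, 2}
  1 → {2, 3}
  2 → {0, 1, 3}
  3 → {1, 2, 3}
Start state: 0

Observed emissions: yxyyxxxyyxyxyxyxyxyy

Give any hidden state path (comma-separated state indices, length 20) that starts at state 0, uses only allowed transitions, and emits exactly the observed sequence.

  t0 'y' -> {0,3}, take 0 (start)
  t1 'x' -> {1,2}, take 2 (0->2 ok)
  t2 'y' -> {0,3}, take 3 (2->3 ok)
  t3 'y' -> {0,3}, take 3 (3->3 ok)
  t4 'x' -> {1,2}, take 2 (3->2 ok)
  t5 'x' -> {1,2}, take 1 (2->1 ok)
  t6 'x' -> {1,2}, take 2 (1->2 ok)
  t7 'y' -> {0,3}, take 3 (2->3 ok)
  t8 'y' -> {0,3}, take 3 (3->3 ok)
  t9 'x' -> {1,2}, take 1 (3->1 ok)
  t10 'y' -> {0,3}, take 3 (1->3 ok)
  t11 'x' -> {1,2}, take 2 (3->2 ok)
  t12 'y' -> {0,3}, take 3 (2->3 ok)
  t13 'x' -> {1,2}, take 2 (3->2 ok)
  t14 'y' -> {0,3}, take 3 (2->3 ok)
  t15 'x' -> {1,2}, take 2 (3->2 ok)
  t16 'y' -> {0,3}, take 3 (2->3 ok)
  t17 'x' -> {1,2}, take 2 (3->2 ok)
  t18 'y' -> {0,3}, take 0 (2->0 ok)
  t19 'y' -> {0,3}, take 0 (0->0 ok)

0,2,3,3,2,1,2,3,3,1,3,2,3,2,3,2,3,2,0,0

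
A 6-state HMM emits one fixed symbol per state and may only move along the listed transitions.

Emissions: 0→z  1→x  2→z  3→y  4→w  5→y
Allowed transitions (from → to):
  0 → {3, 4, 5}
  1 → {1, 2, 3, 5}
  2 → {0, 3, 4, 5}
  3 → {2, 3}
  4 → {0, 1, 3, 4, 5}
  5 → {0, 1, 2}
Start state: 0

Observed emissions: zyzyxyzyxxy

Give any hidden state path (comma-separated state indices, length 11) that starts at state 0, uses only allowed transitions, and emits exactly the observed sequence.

  0: obs=z cand={0,2} pick 0 [start]
  1: obs=y cand={3,5} pick 5 [0->5 ok]
  2: obs=z cand={0,2} pick 2 [5->2 ok]
  3: obs=y cand={3,5} pick 5 [2->5 ok]
  4: obs=x cand={1} pick 1 [5->1 ok]
  5: obs=y cand={3,5} pick 5 [1->5 ok]
  6: obs=z cand={0,2} pick 2 [5->2 ok]
  7: obs=y cand={3,5} pick 5 [2->5 ok]
  8: obs=x cand={1} pick 1 [5->1 ok]
  9: obs=x cand={1} pick 1 [1->1 ok]
  10: obs=y cand={3,5} pick 5 [1->5 ok]

0,5,2,5,1,5,2,5,1,1,5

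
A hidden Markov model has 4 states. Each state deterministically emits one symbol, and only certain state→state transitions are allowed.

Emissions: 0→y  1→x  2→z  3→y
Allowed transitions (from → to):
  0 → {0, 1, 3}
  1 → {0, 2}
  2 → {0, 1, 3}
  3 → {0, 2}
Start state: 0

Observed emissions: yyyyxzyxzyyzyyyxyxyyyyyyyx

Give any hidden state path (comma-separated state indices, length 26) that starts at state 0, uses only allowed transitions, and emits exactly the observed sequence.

0,0,3,0,1,2,0,1,2,0,3,2,0,3,0,1,0,1,0,0,3,0,3,0,0,1

  0: obs=y cand={0,3} pick 0 [start]
  1: obs=y cand={0,3} pick 0 [0->0 ok]
  2: obs=y cand={0,3} pick 3 [0->3 ok]
  3: obs=y cand={0,3} pick 0 [3->0 ok]
  4: obs=x cand={1} pick 1 [0->1 ok]
  5: obs=z cand={2} pick 2 [1->2 ok]
  6: obs=y cand={0,3} pick 0 [2->0 ok]
  7: obs=x cand={1} pick 1 [0->1 ok]
  8: obs=z cand={2} pick 2 [1->2 ok]
  9: obs=y cand={0,3} pick 0 [2->0 ok]
  10: obs=y cand={0,3} pick 3 [0->3 ok]
  11: obs=z cand={2} pick 2 [3->2 ok]
  12: obs=y cand={0,3} pick 0 [2->0 ok]
  13: obs=y cand={0,3} pick 3 [0->3 ok]
  14: obs=y cand={0,3} pick 0 [3->0 ok]
  15: obs=x cand={1} pick 1 [0->1 ok]
  16: obs=y cand={0,3} pick 0 [1->0 ok]
  17: obs=x cand={1} pick 1 [0->1 ok]
  18: obs=y cand={0,3} pick 0 [1->0 ok]
  19: obs=y cand={0,3} pick 0 [0->0 ok]
  20: obs=y cand={0,3} pick 3 [0->3 ok]
  21: obs=y cand={0,3} pick 0 [3->0 ok]
  22: obs=y cand={0,3} pick 3 [0->3 ok]
  23: obs=y cand={0,3} pick 0 [3->0 ok]
  24: obs=y cand={0,3} pick 0 [0->0 ok]
  25: obs=x cand={1} pick 1 [0->1 ok]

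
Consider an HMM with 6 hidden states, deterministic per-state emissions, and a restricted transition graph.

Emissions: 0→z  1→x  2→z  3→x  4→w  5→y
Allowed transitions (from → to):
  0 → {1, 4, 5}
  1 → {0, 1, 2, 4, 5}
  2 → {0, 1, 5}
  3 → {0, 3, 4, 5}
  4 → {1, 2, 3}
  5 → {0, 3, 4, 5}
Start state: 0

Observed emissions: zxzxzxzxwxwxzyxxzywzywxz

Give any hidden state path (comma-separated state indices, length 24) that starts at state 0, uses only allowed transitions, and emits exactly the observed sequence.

  0: obs=z cand={0,2} pick 0 [start]
  1: obs=x cand={1,3} pick 1 [0->1 ok]
  2: obs=z cand={0,2} pick 0 [1->0 ok]
  3: obs=x cand={1,3} pick 1 [0->1 ok]
  4: obs=z cand={0,2} pick 2 [1->2 ok]
  5: obs=x cand={1,3} pick 1 [2->1 ok]
  6: obs=z cand={0,2} pick 0 [1->0 ok]
  7: obs=x cand={1,3} pick 1 [0->1 ok]
  8: obs=w cand={4} pick 4 [1->4 ok]
  9: obs=x cand={1,3} pick 3 [4->3 ok]
  10: obs=w cand={4} pick 4 [3->4 ok]
  11: obs=x cand={1,3} pick 1 [4->1 ok]
  12: obs=z cand={0,2} pick 2 [1->2 ok]
  13: obs=y cand={5} pick 5 [2->5 ok]
  14: obs=x cand={1,3} pick 3 [5->3 ok]
  15: obs=x cand={1,3} pick 3 [3->3 ok]
  16: obs=z cand={0,2} pick 0 [3->0 ok]
  17: obs=y cand={5} pick 5 [0->5 ok]
  18: obs=w cand={4} pick 4 [5->4 ok]
  19: obs=z cand={0,2} pick 2 [4->2 ok]
  20: obs=y cand={5} pick 5 [2->5 ok]
  21: obs=w cand={4} pick 4 [5->4 ok]
  22: obs=x cand={1,3} pick 1 [4->1 ok]
  23: obs=z cand={0,2} pick 0 [1->0 ok]

0,1,0,1,2,1,0,1,4,3,4,1,2,5,3,3,0,5,4,2,5,4,1,0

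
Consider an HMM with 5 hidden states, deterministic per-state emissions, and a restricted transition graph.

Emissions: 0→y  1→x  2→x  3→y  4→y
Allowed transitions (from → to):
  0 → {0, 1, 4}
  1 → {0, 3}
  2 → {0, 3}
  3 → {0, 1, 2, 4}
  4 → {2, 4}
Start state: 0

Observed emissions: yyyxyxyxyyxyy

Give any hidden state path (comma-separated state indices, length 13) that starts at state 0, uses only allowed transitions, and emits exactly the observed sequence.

0,4,4,2,0,1,0,1,0,4,2,0,4

  t0 'y' -> {0,3,4}, take 0 (start)
  t1 'y' -> {0,3,4}, take 4 (0->4 ok)
  t2 'y' -> {0,3,4}, take 4 (4->4 ok)
  t3 'x' -> {1,2}, take 2 (4->2 ok)
  t4 'y' -> {0,3,4}, take 0 (2->0 ok)
  t5 'x' -> {1,2}, take 1 (0->1 ok)
  t6 'y' -> {0,3,4}, take 0 (1->0 ok)
  t7 'x' -> {1,2}, take 1 (0->1 ok)
  t8 'y' -> {0,3,4}, take 0 (1->0 ok)
  t9 'y' -> {0,3,4}, take 4 (0->4 ok)
  t10 'x' -> {1,2}, take 2 (4->2 ok)
  t11 'y' -> {0,3,4}, take 0 (2->0 ok)
  t12 'y' -> {0,3,4}, take 4 (0->4 ok)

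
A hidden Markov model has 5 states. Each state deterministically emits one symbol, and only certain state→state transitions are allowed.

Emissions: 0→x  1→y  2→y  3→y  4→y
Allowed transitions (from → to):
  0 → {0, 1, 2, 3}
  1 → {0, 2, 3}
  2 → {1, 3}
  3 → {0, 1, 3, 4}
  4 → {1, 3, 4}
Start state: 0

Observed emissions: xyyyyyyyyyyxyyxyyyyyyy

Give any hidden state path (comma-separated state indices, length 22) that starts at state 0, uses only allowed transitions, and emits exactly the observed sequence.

  t0 'x' -> {0}, take 0 (start)
  t1 'y' -> {1,2,3,4}, take 3 (0->3 ok)
  t2 'y' -> {1,2,3,4}, take 4 (3->4 ok)
  t3 'y' -> {1,2,3,4}, take 4 (4->4 ok)
  t4 'y' -> {1,2,3,4}, take 4 (4->4 ok)
  t5 'y' -> {1,2,3,4}, take 3 (4->3 ok)
  t6 'y' -> {1,2,3,4}, take 4 (3->4 ok)
  t7 'y' -> {1,2,3,4}, take 1 (4->1 ok)
  t8 'y' -> {1,2,3,4}, take 3 (1->3 ok)
  t9 'y' -> {1,2,3,4}, take 1 (3->1 ok)
  t10 'y' -> {1,2,3,4}, take 3 (1->3 ok)
  t11 'x' -> {0}, take 0 (3->0 ok)
  t12 'y' -> {1,2,3,4}, take 2 (0->2 ok)
  t13 'y' -> {1,2,3,4}, take 1 (2->1 ok)
  t14 'x' -> {0}, take 0 (1->0 ok)
  t15 'y' -> {1,2,3,4}, take 2 (0->2 ok)
  t16 'y' -> {1,2,3,4}, take 3 (2->3 ok)
  t17 'y' -> {1,2,3,4}, take 4 (3->4 ok)
  t18 'y' -> {1,2,3,4}, take 3 (4->3 ok)
  t19 'y' -> {1,2,3,4}, take 1 (3->1 ok)
  t20 'y' -> {1,2,3,4}, take 2 (1->2 ok)
  t21 'y' -> {1,2,3,4}, take 3 (2->3 ok)

0,3,4,4,4,3,4,1,3,1,3,0,2,1,0,2,3,4,3,1,2,3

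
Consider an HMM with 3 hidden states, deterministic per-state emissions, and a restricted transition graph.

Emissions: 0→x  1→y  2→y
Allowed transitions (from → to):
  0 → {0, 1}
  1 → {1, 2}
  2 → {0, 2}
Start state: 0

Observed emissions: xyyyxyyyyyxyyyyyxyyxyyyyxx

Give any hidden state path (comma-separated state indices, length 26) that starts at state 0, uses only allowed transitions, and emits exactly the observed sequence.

0,1,2,2,0,1,1,1,2,2,0,1,1,1,1,2,0,1,2,0,1,1,1,2,0,0

  pos 0: x in {0}, choose 0; start
  pos 1: y in {1,2}, choose 1; 0->1 ok
  pos 2: y in {1,2}, choose 2; 1->2 ok
  pos 3: y in {1,2}, choose 2; 2->2 ok
  pos 4: x in {0}, choose 0; 2->0 ok
  pos 5: y in {1,2}, choose 1; 0->1 ok
  pos 6: y in {1,2}, choose 1; 1->1 ok
  pos 7: y in {1,2}, choose 1; 1->1 ok
  pos 8: y in {1,2}, choose 2; 1->2 ok
  pos 9: y in {1,2}, choose 2; 2->2 ok
  pos 10: x in {0}, choose 0; 2->0 ok
  pos 11: y in {1,2}, choose 1; 0->1 ok
  pos 12: y in {1,2}, choose 1; 1->1 ok
  pos 13: y in {1,2}, choose 1; 1->1 ok
  pos 14: y in {1,2}, choose 1; 1->1 ok
  pos 15: y in {1,2}, choose 2; 1->2 ok
  pos 16: x in {0}, choose 0; 2->0 ok
  pos 17: y in {1,2}, choose 1; 0->1 ok
  pos 18: y in {1,2}, choose 2; 1->2 ok
  pos 19: x in {0}, choose 0; 2->0 ok
  pos 20: y in {1,2}, choose 1; 0->1 ok
  pos 21: y in {1,2}, choose 1; 1->1 ok
  pos 22: y in {1,2}, choose 1; 1->1 ok
  pos 23: y in {1,2}, choose 2; 1->2 ok
  pos 24: x in {0}, choose 0; 2->0 ok
  pos 25: x in {0}, choose 0; 0->0 ok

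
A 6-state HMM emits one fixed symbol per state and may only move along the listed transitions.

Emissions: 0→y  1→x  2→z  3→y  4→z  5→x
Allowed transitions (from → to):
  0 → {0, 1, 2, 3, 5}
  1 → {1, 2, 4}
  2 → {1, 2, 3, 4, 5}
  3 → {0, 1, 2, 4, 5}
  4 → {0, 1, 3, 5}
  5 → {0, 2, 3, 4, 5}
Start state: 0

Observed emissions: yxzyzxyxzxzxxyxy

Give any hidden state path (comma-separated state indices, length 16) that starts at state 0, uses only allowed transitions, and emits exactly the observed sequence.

0,5,4,3,4,5,3,1,4,1,4,5,5,0,5,3

  0: obs=y cand={0,3} pick 0 [start]
  1: obs=x cand={1,5} pick 5 [0->5 ok]
  2: obs=z cand={2,4} pick 4 [5->4 ok]
  3: obs=y cand={0,3} pick 3 [4->3 ok]
  4: obs=z cand={2,4} pick 4 [3->4 ok]
  5: obs=x cand={1,5} pick 5 [4->5 ok]
  6: obs=y cand={0,3} pick 3 [5->3 ok]
  7: obs=x cand={1,5} pick 1 [3->1 ok]
  8: obs=z cand={2,4} pick 4 [1->4 ok]
  9: obs=x cand={1,5} pick 1 [4->1 ok]
  10: obs=z cand={2,4} pick 4 [1->4 ok]
  11: obs=x cand={1,5} pick 5 [4->5 ok]
  12: obs=x cand={1,5} pick 5 [5->5 ok]
  13: obs=y cand={0,3} pick 0 [5->0 ok]
  14: obs=x cand={1,5} pick 5 [0->5 ok]
  15: obs=y cand={0,3} pick 3 [5->3 ok]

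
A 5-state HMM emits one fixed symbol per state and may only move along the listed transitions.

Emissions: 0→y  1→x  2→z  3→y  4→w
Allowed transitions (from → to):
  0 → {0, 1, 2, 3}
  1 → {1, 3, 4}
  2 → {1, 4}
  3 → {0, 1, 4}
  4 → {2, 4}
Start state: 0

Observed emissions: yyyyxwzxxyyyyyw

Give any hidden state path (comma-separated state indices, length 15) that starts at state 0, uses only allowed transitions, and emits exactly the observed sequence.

  pos 0: y in {0,3}, choose 0; start
  pos 1: y in {0,3}, choose 3; 0->3 ok
  pos 2: y in {0,3}, choose 0; 3->0 ok
  pos 3: y in {0,3}, choose 3; 0->3 ok
  pos 4: x in {1}, choose 1; 3->1 ok
  pos 5: w in {4}, choose 4; 1->4 ok
  pos 6: z in {2}, choose 2; 4->2 ok
  pos 7: x in {1}, choose 1; 2->1 ok
  pos 8: x in {1}, choose 1; 1->1 ok
  pos 9: y in {0,3}, choose 3; 1->3 ok
  pos 10: y in {0,3}, choose 0; 3->0 ok
  pos 11: y in {0,3}, choose 0; 0->0 ok
  pos 12: y in {0,3}, choose 0; 0->0 ok
  pos 13: y in {0,3}, choose 3; 0->3 ok
  pos 14: w in {4}, choose 4; 3->4 ok

0,3,0,3,1,4,2,1,1,3,0,0,0,3,4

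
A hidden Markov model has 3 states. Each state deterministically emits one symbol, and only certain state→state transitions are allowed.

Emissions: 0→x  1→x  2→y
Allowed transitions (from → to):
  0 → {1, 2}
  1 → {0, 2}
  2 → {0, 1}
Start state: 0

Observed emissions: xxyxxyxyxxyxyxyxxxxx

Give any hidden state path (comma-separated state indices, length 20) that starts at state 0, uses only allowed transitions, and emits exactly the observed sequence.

0,1,2,0,1,2,1,2,0,1,2,0,2,1,2,0,1,0,1,0

  pos 0: x in {0,1}, choose 0; start
  pos 1: x in {0,1}, choose 1; 0->1 ok
  pos 2: y in {2}, choose 2; 1->2 ok
  pos 3: x in {0,1}, choose 0; 2->0 ok
  pos 4: x in {0,1}, choose 1; 0->1 ok
  pos 5: y in {2}, choose 2; 1->2 ok
  pos 6: x in {0,1}, choose 1; 2->1 ok
  pos 7: y in {2}, choose 2; 1->2 ok
  pos 8: x in {0,1}, choose 0; 2->0 ok
  pos 9: x in {0,1}, choose 1; 0->1 ok
  pos 10: y in {2}, choose 2; 1->2 ok
  pos 11: x in {0,1}, choose 0; 2->0 ok
  pos 12: y in {2}, choose 2; 0->2 ok
  pos 13: x in {0,1}, choose 1; 2->1 ok
  pos 14: y in {2}, choose 2; 1->2 ok
  pos 15: x in {0,1}, choose 0; 2->0 ok
  pos 16: x in {0,1}, choose 1; 0->1 ok
  pos 17: x in {0,1}, choose 0; 1->0 ok
  pos 18: x in {0,1}, choose 1; 0->1 ok
  pos 19: x in {0,1}, choose 0; 1->0 ok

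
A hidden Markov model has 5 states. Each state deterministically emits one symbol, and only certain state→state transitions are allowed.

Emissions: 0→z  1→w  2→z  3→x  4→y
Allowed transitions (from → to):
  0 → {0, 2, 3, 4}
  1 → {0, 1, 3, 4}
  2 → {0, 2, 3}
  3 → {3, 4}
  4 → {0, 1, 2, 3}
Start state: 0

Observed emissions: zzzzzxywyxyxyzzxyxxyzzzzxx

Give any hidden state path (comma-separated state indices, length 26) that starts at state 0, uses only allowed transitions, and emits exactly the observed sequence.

0,2,0,2,0,3,4,1,4,3,4,3,4,2,2,3,4,3,3,4,2,2,2,2,3,3

  0: obs=z cand={0,2} pick 0 [start]
  1: obs=z cand={0,2} pick 2 [0->2 ok]
  2: obs=z cand={0,2} pick 0 [2->0 ok]
  3: obs=z cand={0,2} pick 2 [0->2 ok]
  4: obs=z cand={0,2} pick 0 [2->0 ok]
  5: obs=x cand={3} pick 3 [0->3 ok]
  6: obs=y cand={4} pick 4 [3->4 ok]
  7: obs=w cand={1} pick 1 [4->1 ok]
  8: obs=y cand={4} pick 4 [1->4 ok]
  9: obs=x cand={3} pick 3 [4->3 ok]
  10: obs=y cand={4} pick 4 [3->4 ok]
  11: obs=x cand={3} pick 3 [4->3 ok]
  12: obs=y cand={4} pick 4 [3->4 ok]
  13: obs=z cand={0,2} pick 2 [4->2 ok]
  14: obs=z cand={0,2} pick 2 [2->2 ok]
  15: obs=x cand={3} pick 3 [2->3 ok]
  16: obs=y cand={4} pick 4 [3->4 ok]
  17: obs=x cand={3} pick 3 [4->3 ok]
  18: obs=x cand={3} pick 3 [3->3 ok]
  19: obs=y cand={4} pick 4 [3->4 ok]
  20: obs=z cand={0,2} pick 2 [4->2 ok]
  21: obs=z cand={0,2} pick 2 [2->2 ok]
  22: obs=z cand={0,2} pick 2 [2->2 ok]
  23: obs=z cand={0,2} pick 2 [2->2 ok]
  24: obs=x cand={3} pick 3 [2->3 ok]
  25: obs=x cand={3} pick 3 [3->3 ok]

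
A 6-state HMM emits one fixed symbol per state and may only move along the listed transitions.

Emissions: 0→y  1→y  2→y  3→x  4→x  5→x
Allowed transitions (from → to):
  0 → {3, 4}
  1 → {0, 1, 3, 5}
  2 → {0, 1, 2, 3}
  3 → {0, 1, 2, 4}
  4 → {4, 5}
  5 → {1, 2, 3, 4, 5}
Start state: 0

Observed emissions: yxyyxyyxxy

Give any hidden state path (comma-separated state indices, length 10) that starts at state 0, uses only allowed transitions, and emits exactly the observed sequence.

  pos 0: y in {0,1,2}, choose 0; start
  pos 1: x in {3,4,5}, choose 3; 0->3 ok
  pos 2: y in {0,1,2}, choose 2; 3->2 ok
  pos 3: y in {0,1,2}, choose 0; 2->0 ok
  pos 4: x in {3,4,5}, choose 3; 0->3 ok
  pos 5: y in {0,1,2}, choose 2; 3->2 ok
  pos 6: y in {0,1,2}, choose 0; 2->0 ok
  pos 7: x in {3,4,5}, choose 4; 0->4 ok
  pos 8: x in {3,4,5}, choose 5; 4->5 ok
  pos 9: y in {0,1,2}, choose 1; 5->1 ok

0,3,2,0,3,2,0,4,5,1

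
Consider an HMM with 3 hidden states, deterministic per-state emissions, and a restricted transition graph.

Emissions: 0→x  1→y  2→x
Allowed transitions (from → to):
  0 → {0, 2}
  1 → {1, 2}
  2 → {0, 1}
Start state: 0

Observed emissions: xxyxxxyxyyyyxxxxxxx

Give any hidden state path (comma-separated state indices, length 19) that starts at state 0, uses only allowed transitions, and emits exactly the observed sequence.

0,2,1,2,0,2,1,2,1,1,1,1,2,0,0,2,0,0,0

  pos 0: x in {0,2}, choose 0; start
  pos 1: x in {0,2}, choose 2; 0->2 ok
  pos 2: y in {1}, choose 1; 2->1 ok
  pos 3: x in {0,2}, choose 2; 1->2 ok
  pos 4: x in {0,2}, choose 0; 2->0 ok
  pos 5: x in {0,2}, choose 2; 0->2 ok
  pos 6: y in {1}, choose 1; 2->1 ok
  pos 7: x in {0,2}, choose 2; 1->2 ok
  pos 8: y in {1}, choose 1; 2->1 ok
  pos 9: y in {1}, choose 1; 1->1 ok
  pos 10: y in {1}, choose 1; 1->1 ok
  pos 11: y in {1}, choose 1; 1->1 ok
  pos 12: x in {0,2}, choose 2; 1->2 ok
  pos 13: x in {0,2}, choose 0; 2->0 ok
  pos 14: x in {0,2}, choose 0; 0->0 ok
  pos 15: x in {0,2}, choose 2; 0->2 ok
  pos 16: x in {0,2}, choose 0; 2->0 ok
  pos 17: x in {0,2}, choose 0; 0->0 ok
  pos 18: x in {0,2}, choose 0; 0->0 ok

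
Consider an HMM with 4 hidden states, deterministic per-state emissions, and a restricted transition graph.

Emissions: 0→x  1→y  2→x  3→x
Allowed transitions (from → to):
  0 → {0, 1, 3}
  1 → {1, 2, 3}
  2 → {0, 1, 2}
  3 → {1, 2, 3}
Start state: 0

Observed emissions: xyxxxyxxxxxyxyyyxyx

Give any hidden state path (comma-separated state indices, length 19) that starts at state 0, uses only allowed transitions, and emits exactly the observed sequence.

0,1,3,3,2,1,2,2,0,0,0,1,2,1,1,1,2,1,3

  t0 'x' -> {0,2,3}, take 0 (start)
  t1 'y' -> {1}, take 1 (0->1 ok)
  t2 'x' -> {0,2,3}, take 3 (1->3 ok)
  t3 'x' -> {0,2,3}, take 3 (3->3 ok)
  t4 'x' -> {0,2,3}, take 2 (3->2 ok)
  t5 'y' -> {1}, take 1 (2->1 ok)
  t6 'x' -> {0,2,3}, take 2 (1->2 ok)
  t7 'x' -> {0,2,3}, take 2 (2->2 ok)
  t8 'x' -> {0,2,3}, take 0 (2->0 ok)
  t9 'x' -> {0,2,3}, take 0 (0->0 ok)
  t10 'x' -> {0,2,3}, take 0 (0->0 ok)
  t11 'y' -> {1}, take 1 (0->1 ok)
  t12 'x' -> {0,2,3}, take 2 (1->2 ok)
  t13 'y' -> {1}, take 1 (2->1 ok)
  t14 'y' -> {1}, take 1 (1->1 ok)
  t15 'y' -> {1}, take 1 (1->1 ok)
  t16 'x' -> {0,2,3}, take 2 (1->2 ok)
  t17 'y' -> {1}, take 1 (2->1 ok)
  t18 'x' -> {0,2,3}, take 3 (1->3 ok)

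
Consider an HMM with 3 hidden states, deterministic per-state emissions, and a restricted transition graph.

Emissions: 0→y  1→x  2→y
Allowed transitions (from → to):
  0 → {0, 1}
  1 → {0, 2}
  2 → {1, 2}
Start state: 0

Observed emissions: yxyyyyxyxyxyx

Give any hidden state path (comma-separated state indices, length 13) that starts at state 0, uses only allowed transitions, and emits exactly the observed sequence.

0,1,2,2,2,2,1,2,1,2,1,0,1

  0: obs=y cand={0,2} pick 0 [start]
  1: obs=x cand={1} pick 1 [0->1 ok]
  2: obs=y cand={0,2} pick 2 [1->2 ok]
  3: obs=y cand={0,2} pick 2 [2->2 ok]
  4: obs=y cand={0,2} pick 2 [2->2 ok]
  5: obs=y cand={0,2} pick 2 [2->2 ok]
  6: obs=x cand={1} pick 1 [2->1 ok]
  7: obs=y cand={0,2} pick 2 [1->2 ok]
  8: obs=x cand={1} pick 1 [2->1 ok]
  9: obs=y cand={0,2} pick 2 [1->2 ok]
  10: obs=x cand={1} pick 1 [2->1 ok]
  11: obs=y cand={0,2} pick 0 [1->0 ok]
  12: obs=x cand={1} pick 1 [0->1 ok]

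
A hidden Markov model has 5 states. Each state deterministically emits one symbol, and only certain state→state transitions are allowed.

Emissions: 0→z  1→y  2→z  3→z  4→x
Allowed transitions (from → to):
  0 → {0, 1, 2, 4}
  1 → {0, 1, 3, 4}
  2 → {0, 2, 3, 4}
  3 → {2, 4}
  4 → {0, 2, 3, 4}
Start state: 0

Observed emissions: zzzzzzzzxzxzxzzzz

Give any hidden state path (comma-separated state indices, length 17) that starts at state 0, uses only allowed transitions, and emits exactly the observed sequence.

0,0,0,2,3,2,2,3,4,3,4,3,4,2,3,2,3

  [0] z  {0,2,3}  => 0  start
  [1] z  {0,2,3}  => 0  0->0 ok
  [2] z  {0,2,3}  => 0  0->0 ok
  [3] z  {0,2,3}  => 2  0->2 ok
  [4] z  {0,2,3}  => 3  2->3 ok
  [5] z  {0,2,3}  => 2  3->2 ok
  [6] z  {0,2,3}  => 2  2->2 ok
  [7] z  {0,2,3}  => 3  2->3 ok
  [8] x  {4}  => 4  3->4 ok
  [9] z  {0,2,3}  => 3  4->3 ok
  [10] x  {4}  => 4  3->4 ok
  [11] z  {0,2,3}  => 3  4->3 ok
  [12] x  {4}  => 4  3->4 ok
  [13] z  {0,2,3}  => 2  4->2 ok
  [14] z  {0,2,3}  => 3  2->3 ok
  [15] z  {0,2,3}  => 2  3->2 ok
  [16] z  {0,2,3}  => 3  2->3 ok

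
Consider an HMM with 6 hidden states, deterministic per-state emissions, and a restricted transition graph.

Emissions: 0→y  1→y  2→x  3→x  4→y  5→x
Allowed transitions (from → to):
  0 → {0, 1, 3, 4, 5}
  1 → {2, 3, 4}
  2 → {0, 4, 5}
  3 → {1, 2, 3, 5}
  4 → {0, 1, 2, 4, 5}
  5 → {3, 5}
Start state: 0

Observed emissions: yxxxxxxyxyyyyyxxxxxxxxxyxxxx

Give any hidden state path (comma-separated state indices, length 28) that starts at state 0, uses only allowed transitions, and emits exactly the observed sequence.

  0: obs=y cand={0,1,4} pick 0 [start]
  1: obs=x cand={2,3,5} pick 3 [0->3 ok]
  2: obs=x cand={2,3,5} pick 5 [3->5 ok]
  3: obs=x cand={2,3,5} pick 5 [5->5 ok]
  4: obs=x cand={2,3,5} pick 5 [5->5 ok]
  5: obs=x cand={2,3,5} pick 3 [5->3 ok]
  6: obs=x cand={2,3,5} pick 2 [3->2 ok]
  7: obs=y cand={0,1,4} pick 0 [2->0 ok]
  8: obs=x cand={2,3,5} pick 3 [0->3 ok]
  9: obs=y cand={0,1,4} pick 1 [3->1 ok]
  10: obs=y cand={0,1,4} pick 4 [1->4 ok]
  11: obs=y cand={0,1,4} pick 4 [4->4 ok]
  12: obs=y cand={0,1,4} pick 0 [4->0 ok]
  13: obs=y cand={0,1,4} pick 0 [0->0 ok]
  14: obs=x cand={2,3,5} pick 5 [0->5 ok]
  15: obs=x cand={2,3,5} pick 3 [5->3 ok]
  16: obs=x cand={2,3,5} pick 5 [3->5 ok]
  17: obs=x cand={2,3,5} pick 5 [5->5 ok]
  18: obs=x cand={2,3,5} pick 5 [5->5 ok]
  19: obs=x cand={2,3,5} pick 5 [5->5 ok]
  20: obs=x cand={2,3,5} pick 3 [5->3 ok]
  21: obs=x cand={2,3,5} pick 3 [3->3 ok]
  22: obs=x cand={2,3,5} pick 2 [3->2 ok]
  23: obs=y cand={0,1,4} pick 0 [2->0 ok]
  24: obs=x cand={2,3,5} pick 3 [0->3 ok]
  25: obs=x cand={2,3,5} pick 2 [3->2 ok]
  26: obs=x cand={2,3,5} pick 5 [2->5 ok]
  27: obs=x cand={2,3,5} pick 5 [5->5 ok]

0,3,5,5,5,3,2,0,3,1,4,4,0,0,5,3,5,5,5,5,3,3,2,0,3,2,5,5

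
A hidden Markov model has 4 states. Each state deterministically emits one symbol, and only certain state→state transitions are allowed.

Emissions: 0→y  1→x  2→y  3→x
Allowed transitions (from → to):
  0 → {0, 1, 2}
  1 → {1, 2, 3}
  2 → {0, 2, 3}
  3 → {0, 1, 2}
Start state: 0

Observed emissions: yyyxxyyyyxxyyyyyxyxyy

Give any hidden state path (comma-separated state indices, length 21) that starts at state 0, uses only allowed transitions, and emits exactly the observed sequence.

0,2,0,1,3,2,0,2,2,3,1,2,2,0,0,0,1,2,3,0,0

  t0 'y' -> {0,2}, take 0 (start)
  t1 'y' -> {0,2}, take 2 (0->2 ok)
  t2 'y' -> {0,2}, take 0 (2->0 ok)
  t3 'x' -> {1,3}, take 1 (0->1 ok)
  t4 'x' -> {1,3}, take 3 (1->3 ok)
  t5 'y' -> {0,2}, take 2 (3->2 ok)
  t6 'y' -> {0,2}, take 0 (2->0 ok)
  t7 'y' -> {0,2}, take 2 (0->2 ok)
  t8 'y' -> {0,2}, take 2 (2->2 ok)
  t9 'x' -> {1,3}, take 3 (2->3 ok)
  t10 'x' -> {1,3}, take 1 (3->1 ok)
  t11 'y' -> {0,2}, take 2 (1->2 ok)
  t12 'y' -> {0,2}, take 2 (2->2 ok)
  t13 'y' -> {0,2}, take 0 (2->0 ok)
  t14 'y' -> {0,2}, take 0 (0->0 ok)
  t15 'y' -> {0,2}, take 0 (0->0 ok)
  t16 'x' -> {1,3}, take 1 (0->1 ok)
  t17 'y' -> {0,2}, take 2 (1->2 ok)
  t18 'x' -> {1,3}, take 3 (2->3 ok)
  t19 'y' -> {0,2}, take 0 (3->0 ok)
  t20 'y' -> {0,2}, take 0 (0->0 ok)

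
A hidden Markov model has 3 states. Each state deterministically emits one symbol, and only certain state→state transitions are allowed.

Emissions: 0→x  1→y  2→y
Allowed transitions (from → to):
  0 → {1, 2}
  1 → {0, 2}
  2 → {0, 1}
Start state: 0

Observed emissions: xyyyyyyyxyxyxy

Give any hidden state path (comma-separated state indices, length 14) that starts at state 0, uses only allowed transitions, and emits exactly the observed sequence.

  pos 0: x in {0}, choose 0; start
  pos 1: y in {1,2}, choose 2; 0->2 ok
  pos 2: y in {1,2}, choose 1; 2->1 ok
  pos 3: y in {1,2}, choose 2; 1->2 ok
  pos 4: y in {1,2}, choose 1; 2->1 ok
  pos 5: y in {1,2}, choose 2; 1->2 ok
  pos 6: y in {1,2}, choose 1; 2->1 ok
  pos 7: y in {1,2}, choose 2; 1->2 ok
  pos 8: x in {0}, choose 0; 2->0 ok
  pos 9: y in {1,2}, choose 2; 0->2 ok
  pos 10: x in {0}, choose 0; 2->0 ok
  pos 11: y in {1,2}, choose 1; 0->1 ok
  pos 12: x in {0}, choose 0; 1->0 ok
  pos 13: y in {1,2}, choose 2; 0->2 ok

0,2,1,2,1,2,1,2,0,2,0,1,0,2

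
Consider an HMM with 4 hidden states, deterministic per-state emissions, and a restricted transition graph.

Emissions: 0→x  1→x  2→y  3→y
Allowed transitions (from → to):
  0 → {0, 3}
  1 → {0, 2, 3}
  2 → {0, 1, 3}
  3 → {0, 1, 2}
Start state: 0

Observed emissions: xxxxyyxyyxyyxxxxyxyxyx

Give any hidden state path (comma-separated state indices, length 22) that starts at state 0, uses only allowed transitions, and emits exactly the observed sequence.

  t0 'x' -> {0,1}, take 0 (start)
  t1 'x' -> {0,1}, take 0 (0->0 ok)
  t2 'x' -> {0,1}, take 0 (0->0 ok)
  t3 'x' -> {0,1}, take 0 (0->0 ok)
  t4 'y' -> {2,3}, take 3 (0->3 ok)
  t5 'y' -> {2,3}, take 2 (3->2 ok)
  t6 'x' -> {0,1}, take 1 (2->1 ok)
  t7 'y' -> {2,3}, take 2 (1->2 ok)
  t8 'y' -> {2,3}, take 3 (2->3 ok)
  t9 'x' -> {0,1}, take 1 (3->1 ok)
  t10 'y' -> {2,3}, take 3 (1->3 ok)
  t11 'y' -> {2,3}, take 2 (3->2 ok)
  t12 'x' -> {0,1}, take 1 (2->1 ok)
  t13 'x' -> {0,1}, take 0 (1->0 ok)
  t14 'x' -> {0,1}, take 0 (0->0 ok)
  t15 'x' -> {0,1}, take 0 (0->0 ok)
  t16 'y' -> {2,3}, take 3 (0->3 ok)
  t17 'x' -> {0,1}, take 0 (3->0 ok)
  t18 'y' -> {2,3}, take 3 (0->3 ok)
  t19 'x' -> {0,1}, take 0 (3->0 ok)
  t20 'y' -> {2,3}, take 3 (0->3 ok)
  t21 'x' -> {0,1}, take 0 (3->0 ok)

0,0,0,0,3,2,1,2,3,1,3,2,1,0,0,0,3,0,3,0,3,0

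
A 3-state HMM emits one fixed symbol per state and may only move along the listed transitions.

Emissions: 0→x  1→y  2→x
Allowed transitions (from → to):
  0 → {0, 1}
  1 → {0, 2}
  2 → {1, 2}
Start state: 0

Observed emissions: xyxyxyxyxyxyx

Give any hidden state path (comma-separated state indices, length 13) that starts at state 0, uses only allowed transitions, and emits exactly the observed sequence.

  [0] x  {0,2}  => 0  start
  [1] y  {1}  => 1  0->1 ok
  [2] x  {0,2}  => 2  1->2 ok
  [3] y  {1}  => 1  2->1 ok
  [4] x  {0,2}  => 0  1->0 ok
  [5] y  {1}  => 1  0->1 ok
  [6] x  {0,2}  => 2  1->2 ok
  [7] y  {1}  => 1  2->1 ok
  [8] x  {0,2}  => 2  1->2 ok
  [9] y  {1}  => 1  2->1 ok
  [10] x  {0,2}  => 0  1->0 ok
  [11] y  {1}  => 1  0->1 ok
  [12] x  {0,2}  => 0  1->0 ok

0,1,2,1,0,1,2,1,2,1,0,1,0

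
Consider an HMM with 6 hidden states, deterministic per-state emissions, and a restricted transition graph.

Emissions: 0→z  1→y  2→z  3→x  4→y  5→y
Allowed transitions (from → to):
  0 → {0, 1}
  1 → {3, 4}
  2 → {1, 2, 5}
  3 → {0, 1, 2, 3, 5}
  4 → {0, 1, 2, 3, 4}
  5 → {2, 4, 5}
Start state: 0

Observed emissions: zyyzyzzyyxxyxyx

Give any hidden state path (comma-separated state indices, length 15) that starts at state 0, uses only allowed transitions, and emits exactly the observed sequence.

  pos 0: z in {0,2}, choose 0; start
  pos 1: y in {1,4,5}, choose 1; 0->1 ok
  pos 2: y in {1,4,5}, choose 4; 1->4 ok
  pos 3: z in {0,2}, choose 2; 4->2 ok
  pos 4: y in {1,4,5}, choose 5; 2->5 ok
  pos 5: z in {0,2}, choose 2; 5->2 ok
  pos 6: z in {0,2}, choose 2; 2->2 ok
  pos 7: y in {1,4,5}, choose 1; 2->1 ok
  pos 8: y in {1,4,5}, choose 4; 1->4 ok
  pos 9: x in {3}, choose 3; 4->3 ok
  pos 10: x in {3}, choose 3; 3->3 ok
  pos 11: y in {1,4,5}, choose 1; 3->1 ok
  pos 12: x in {3}, choose 3; 1->3 ok
  pos 13: y in {1,4,5}, choose 1; 3->1 ok
  pos 14: x in {3}, choose 3; 1->3 ok

0,1,4,2,5,2,2,1,4,3,3,1,3,1,3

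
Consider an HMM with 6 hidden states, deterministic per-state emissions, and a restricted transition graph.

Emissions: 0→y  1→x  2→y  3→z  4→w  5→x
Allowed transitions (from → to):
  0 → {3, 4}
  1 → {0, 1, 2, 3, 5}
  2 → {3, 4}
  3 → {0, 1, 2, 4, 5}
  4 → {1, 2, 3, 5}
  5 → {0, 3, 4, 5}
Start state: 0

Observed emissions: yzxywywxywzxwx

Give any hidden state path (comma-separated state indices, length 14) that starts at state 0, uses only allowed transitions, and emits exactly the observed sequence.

  pos 0: y in {0,2}, choose 0; start
  pos 1: z in {3}, choose 3; 0->3 ok
  pos 2: x in {1,5}, choose 1; 3->1 ok
  pos 3: y in {0,2}, choose 2; 1->2 ok
  pos 4: w in {4}, choose 4; 2->4 ok
  pos 5: y in {0,2}, choose 2; 4->2 ok
  pos 6: w in {4}, choose 4; 2->4 ok
  pos 7: x in {1,5}, choose 5; 4->5 ok
  pos 8: y in {0,2}, choose 0; 5->0 ok
  pos 9: w in {4}, choose 4; 0->4 ok
  pos 10: z in {3}, choose 3; 4->3 ok
  pos 11: x in {1,5}, choose 5; 3->5 ok
  pos 12: w in {4}, choose 4; 5->4 ok
  pos 13: x in {1,5}, choose 1; 4->1 ok

0,3,1,2,4,2,4,5,0,4,3,5,4,1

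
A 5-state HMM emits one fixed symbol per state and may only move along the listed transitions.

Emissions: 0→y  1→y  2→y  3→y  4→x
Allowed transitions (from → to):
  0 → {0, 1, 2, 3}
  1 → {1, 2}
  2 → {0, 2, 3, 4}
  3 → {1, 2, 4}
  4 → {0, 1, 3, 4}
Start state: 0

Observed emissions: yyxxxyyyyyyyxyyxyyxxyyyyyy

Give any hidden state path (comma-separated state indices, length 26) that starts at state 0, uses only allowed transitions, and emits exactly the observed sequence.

  pos 0: y in {0,1,2,3}, choose 0; start
  pos 1: y in {0,1,2,3}, choose 2; 0->2 ok
  pos 2: x in {4}, choose 4; 2->4 ok
  pos 3: x in {4}, choose 4; 4->4 ok
  pos 4: x in {4}, choose 4; 4->4 ok
  pos 5: y in {0,1,2,3}, choose 1; 4->1 ok
  pos 6: y in {0,1,2,3}, choose 2; 1->2 ok
  pos 7: y in {0,1,2,3}, choose 3; 2->3 ok
  pos 8: y in {0,1,2,3}, choose 1; 3->1 ok
  pos 9: y in {0,1,2,3}, choose 2; 1->2 ok
  pos 10: y in {0,1,2,3}, choose 3; 2->3 ok
  pos 11: y in {0,1,2,3}, choose 2; 3->2 ok
  pos 12: x in {4}, choose 4; 2->4 ok
  pos 13: y in {0,1,2,3}, choose 1; 4->1 ok
  pos 14: y in {0,1,2,3}, choose 2; 1->2 ok
  pos 15: x in {4}, choose 4; 2->4 ok
  pos 16: y in {0,1,2,3}, choose 3; 4->3 ok
  pos 17: y in {0,1,2,3}, choose 2; 3->2 ok
  pos 18: x in {4}, choose 4; 2->4 ok
  pos 19: x in {4}, choose 4; 4->4 ok
  pos 20: y in {0,1,2,3}, choose 1; 4->1 ok
  pos 21: y in {0,1,2,3}, choose 2; 1->2 ok
  pos 22: y in {0,1,2,3}, choose 0; 2->0 ok
  pos 23: y in {0,1,2,3}, choose 0; 0->0 ok
  pos 24: y in {0,1,2,3}, choose 3; 0->3 ok
  pos 25: y in {0,1,2,3}, choose 1; 3->1 ok

0,2,4,4,4,1,2,3,1,2,3,2,4,1,2,4,3,2,4,4,1,2,0,0,3,1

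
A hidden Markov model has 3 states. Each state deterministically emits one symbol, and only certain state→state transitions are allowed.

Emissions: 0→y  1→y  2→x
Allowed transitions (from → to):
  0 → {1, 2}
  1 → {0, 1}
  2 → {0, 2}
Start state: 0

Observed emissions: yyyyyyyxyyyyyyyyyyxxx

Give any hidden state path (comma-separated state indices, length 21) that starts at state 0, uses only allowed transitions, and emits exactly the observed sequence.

  pos 0: y in {0,1}, choose 0; start
  pos 1: y in {0,1}, choose 1; 0->1 ok
  pos 2: y in {0,1}, choose 1; 1->1 ok
  pos 3: y in {0,1}, choose 0; 1->0 ok
  pos 4: y in {0,1}, choose 1; 0->1 ok
  pos 5: y in {0,1}, choose 1; 1->1 ok
  pos 6: y in {0,1}, choose 0; 1->0 ok
  pos 7: x in {2}, choose 2; 0->2 ok
  pos 8: y in {0,1}, choose 0; 2->0 ok
  pos 9: y in {0,1}, choose 1; 0->1 ok
  pos 10: y in {0,1}, choose 0; 1->0 ok
  pos 11: y in {0,1}, choose 1; 0->1 ok
  pos 12: y in {0,1}, choose 0; 1->0 ok
  pos 13: y in {0,1}, choose 1; 0->1 ok
  pos 14: y in {0,1}, choose 1; 1->1 ok
  pos 15: y in {0,1}, choose 0; 1->0 ok
  pos 16: y in {0,1}, choose 1; 0->1 ok
  pos 17: y in {0,1}, choose 0; 1->0 ok
  pos 18: x in {2}, choose 2; 0->2 ok
  pos 19: x in {2}, choose 2; 2->2 ok
  pos 20: x in {2}, choose 2; 2->2 ok

0,1,1,0,1,1,0,2,0,1,0,1,0,1,1,0,1,0,2,2,2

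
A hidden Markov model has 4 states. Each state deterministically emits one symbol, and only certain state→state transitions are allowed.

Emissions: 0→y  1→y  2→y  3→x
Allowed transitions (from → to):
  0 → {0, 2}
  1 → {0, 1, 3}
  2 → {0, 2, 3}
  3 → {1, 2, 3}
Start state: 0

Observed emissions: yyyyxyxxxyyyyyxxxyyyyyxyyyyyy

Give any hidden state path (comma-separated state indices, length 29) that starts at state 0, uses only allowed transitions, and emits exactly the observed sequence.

0,0,2,2,3,2,3,3,3,1,0,2,2,2,3,3,3,1,1,0,2,2,3,1,0,0,0,0,2

  [0] y  {0,1,2}  => 0  start
  [1] y  {0,1,2}  => 0  0->0 ok
  [2] y  {0,1,2}  => 2  0->2 ok
  [3] y  {0,1,2}  => 2  2->2 ok
  [4] x  {3}  => 3  2->3 ok
  [5] y  {0,1,2}  => 2  3->2 ok
  [6] x  {3}  => 3  2->3 ok
  [7] x  {3}  => 3  3->3 ok
  [8] x  {3}  => 3  3->3 ok
  [9] y  {0,1,2}  => 1  3->1 ok
  [10] y  {0,1,2}  => 0  1->0 ok
  [11] y  {0,1,2}  => 2  0->2 ok
  [12] y  {0,1,2}  => 2  2->2 ok
  [13] y  {0,1,2}  => 2  2->2 ok
  [14] x  {3}  => 3  2->3 ok
  [15] x  {3}  => 3  3->3 ok
  [16] x  {3}  => 3  3->3 ok
  [17] y  {0,1,2}  => 1  3->1 ok
  [18] y  {0,1,2}  => 1  1->1 ok
  [19] y  {0,1,2}  => 0  1->0 ok
  [20] y  {0,1,2}  => 2  0->2 ok
  [21] y  {0,1,2}  => 2  2->2 ok
  [22] x  {3}  => 3  2->3 ok
  [23] y  {0,1,2}  => 1  3->1 ok
  [24] y  {0,1,2}  => 0  1->0 ok
  [25] y  {0,1,2}  => 0  0->0 ok
  [26] y  {0,1,2}  => 0  0->0 ok
  [27] y  {0,1,2}  => 0  0->0 ok
  [28] y  {0,1,2}  => 2  0->2 ok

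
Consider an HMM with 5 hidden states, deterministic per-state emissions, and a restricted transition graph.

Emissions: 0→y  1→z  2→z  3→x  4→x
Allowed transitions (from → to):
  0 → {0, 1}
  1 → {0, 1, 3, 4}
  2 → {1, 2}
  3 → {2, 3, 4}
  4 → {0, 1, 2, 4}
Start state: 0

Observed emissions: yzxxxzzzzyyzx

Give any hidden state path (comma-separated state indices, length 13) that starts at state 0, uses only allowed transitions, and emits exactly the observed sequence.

0,1,3,3,4,2,2,2,1,0,0,1,4

  [0] y  {0}  => 0  start
  [1] z  {1,2}  => 1  0->1 ok
  [2] x  {3,4}  => 3  1->3 ok
  [3] x  {3,4}  => 3  3->3 ok
  [4] x  {3,4}  => 4  3->4 ok
  [5] z  {1,2}  => 2  4->2 ok
  [6] z  {1,2}  => 2  2->2 ok
  [7] z  {1,2}  => 2  2->2 ok
  [8] z  {1,2}  => 1  2->1 ok
  [9] y  {0}  => 0  1->0 ok
  [10] y  {0}  => 0  0->0 ok
  [11] z  {1,2}  => 1  0->1 ok
  [12] x  {3,4}  => 4  1->4 ok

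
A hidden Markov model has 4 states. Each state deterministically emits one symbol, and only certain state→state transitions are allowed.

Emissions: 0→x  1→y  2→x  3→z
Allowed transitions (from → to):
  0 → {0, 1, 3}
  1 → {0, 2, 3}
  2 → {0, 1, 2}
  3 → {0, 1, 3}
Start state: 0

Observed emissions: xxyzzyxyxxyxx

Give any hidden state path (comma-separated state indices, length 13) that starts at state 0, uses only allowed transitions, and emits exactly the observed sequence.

0,0,1,3,3,1,0,1,2,0,1,2,2

  pos 0: x in {0,2}, choose 0; start
  pos 1: x in {0,2}, choose 0; 0->0 ok
  pos 2: y in {1}, choose 1; 0->1 ok
  pos 3: z in {3}, choose 3; 1->3 ok
  pos 4: z in {3}, choose 3; 3->3 ok
  pos 5: y in {1}, choose 1; 3->1 ok
  pos 6: x in {0,2}, choose 0; 1->0 ok
  pos 7: y in {1}, choose 1; 0->1 ok
  pos 8: x in {0,2}, choose 2; 1->2 ok
  pos 9: x in {0,2}, choose 0; 2->0 ok
  pos 10: y in {1}, choose 1; 0->1 ok
  pos 11: x in {0,2}, choose 2; 1->2 ok
  pos 12: x in {0,2}, choose 2; 2->2 ok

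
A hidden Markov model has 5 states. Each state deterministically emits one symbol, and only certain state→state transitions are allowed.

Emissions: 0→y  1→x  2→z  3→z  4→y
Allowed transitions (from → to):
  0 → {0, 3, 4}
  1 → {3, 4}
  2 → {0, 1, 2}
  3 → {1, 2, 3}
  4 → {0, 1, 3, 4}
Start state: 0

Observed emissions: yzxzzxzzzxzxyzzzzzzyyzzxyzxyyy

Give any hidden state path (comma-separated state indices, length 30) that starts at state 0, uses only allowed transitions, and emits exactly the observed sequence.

  [0] y  {0,4}  => 0  start
  [1] z  {2,3}  => 3  0->3 ok
  [2] x  {1}  => 1  3->1 ok
  [3] z  {2,3}  => 3  1->3 ok
  [4] z  {2,3}  => 2  3->2 ok
  [5] x  {1}  => 1  2->1 ok
  [6] z  {2,3}  => 3  1->3 ok
  [7] z  {2,3}  => 2  3->2 ok
  [8] z  {2,3}  => 2  2->2 ok
  [9] x  {1}  => 1  2->1 ok
  [10] z  {2,3}  => 3  1->3 ok
  [11] x  {1}  => 1  3->1 ok
  [12] y  {0,4}  => 4  1->4 ok
  [13] z  {2,3}  => 3  4->3 ok
  [14] z  {2,3}  => 3  3->3 ok
  [15] z  {2,3}  => 3  3->3 ok
  [16] z  {2,3}  => 3  3->3 ok
  [17] z  {2,3}  => 2  3->2 ok
  [18] z  {2,3}  => 2  2->2 ok
  [19] y  {0,4}  => 0  2->0 ok
  [20] y  {0,4}  => 0  0->0 ok
  [21] z  {2,3}  => 3  0->3 ok
  [22] z  {2,3}  => 3  3->3 ok
  [23] x  {1}  => 1  3->1 ok
  [24] y  {0,4}  => 4  1->4 ok
  [25] z  {2,3}  => 3  4->3 ok
  [26] x  {1}  => 1  3->1 ok
  [27] y  {0,4}  => 4  1->4 ok
  [28] y  {0,4}  => 0  4->0 ok
  [29] y  {0,4}  => 4  0->4 ok

0,3,1,3,2,1,3,2,2,1,3,1,4,3,3,3,3,2,2,0,0,3,3,1,4,3,1,4,0,4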